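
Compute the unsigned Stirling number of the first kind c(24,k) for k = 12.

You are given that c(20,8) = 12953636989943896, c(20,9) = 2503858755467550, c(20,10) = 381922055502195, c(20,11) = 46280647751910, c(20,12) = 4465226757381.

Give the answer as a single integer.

4070384057007569521

i=21: T(21,9)=12953636989943896+20·2503858755467550=63030812099294896 | T(21,10)=2503858755467550+20·381922055502195=10142299865511450 | T(21,11)=381922055502195+20·46280647751910=1307535010540395 | T(21,12)=46280647751910+20·4465226757381=135585182899530
i=22: T(22,10)=63030812099294896+21·10142299865511450=276019109275035346 | T(22,11)=10142299865511450+21·1307535010540395=37600535086859745 | T(22,12)=1307535010540395+21·135585182899530=4154823851430525
i=23: T(23,11)=276019109275035346+22·37600535086859745=1103230881185949736 | T(23,12)=37600535086859745+22·4154823851430525=129006659818331295
i=24: T(24,12)=1103230881185949736+23·129006659818331295=4070384057007569521
Read c(24,12) = 4070384057007569521.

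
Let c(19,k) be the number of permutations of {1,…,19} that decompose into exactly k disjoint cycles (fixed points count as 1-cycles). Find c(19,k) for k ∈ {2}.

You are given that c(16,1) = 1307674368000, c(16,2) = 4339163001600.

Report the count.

22376988058521600

i=17: T(17,1)=0+16·1307674368000=20922789888000 | T(17,2)=1307674368000+16·4339163001600=70734282393600
i=18: T(18,1)=0+17·20922789888000=355687428096000 | T(18,2)=20922789888000+17·70734282393600=1223405590579200
i=19: T(19,2)=355687428096000+18·1223405590579200=22376988058521600
Read c(19,2) = 22376988058521600.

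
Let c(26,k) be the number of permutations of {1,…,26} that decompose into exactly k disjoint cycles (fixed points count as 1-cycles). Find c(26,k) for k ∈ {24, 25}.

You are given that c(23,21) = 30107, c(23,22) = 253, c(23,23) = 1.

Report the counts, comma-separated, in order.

@24  (24,22):253·23+30107→35926, (24,23):1·23+253→276, (24,24):0·23+1→1
@25  (25,23):276·24+35926→42550, (25,24):1·24+276→300, (25,25):0·24+1→1
@26  (26,24):300·25+42550→50050, (26,25):1·25+300→325
Read c(26,24) = 50050, c(26,25) = 325.

50050, 325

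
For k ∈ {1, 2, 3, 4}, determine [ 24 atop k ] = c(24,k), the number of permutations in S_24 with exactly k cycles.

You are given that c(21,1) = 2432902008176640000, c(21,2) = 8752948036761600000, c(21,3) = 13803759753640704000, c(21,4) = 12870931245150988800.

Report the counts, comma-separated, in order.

25852016738884976640000, 96538966652493066240000, 159539850276066860544000, 157375898285941510732800

row 22: T[22][1]=21·2432902008176640000+0=51090942171709440000  T[22][2]=21·8752948036761600000+2432902008176640000=186244810780170240000  T[22][3]=21·13803759753640704000+8752948036761600000=298631902863216384000  T[22][4]=21·12870931245150988800+13803759753640704000=284093315901811468800
row 23: T[23][1]=22·51090942171709440000+0=1124000727777607680000  T[23][2]=22·186244810780170240000+51090942171709440000=4148476779335454720000  T[23][3]=22·298631902863216384000+186244810780170240000=6756146673770930688000  T[23][4]=22·284093315901811468800+298631902863216384000=6548684852703068697600
row 24: T[24][1]=23·1124000727777607680000+0=25852016738884976640000  T[24][2]=23·4148476779335454720000+1124000727777607680000=96538966652493066240000  T[24][3]=23·6756146673770930688000+4148476779335454720000=159539850276066860544000  T[24][4]=23·6548684852703068697600+6756146673770930688000=157375898285941510732800
Read c(24,1) = 25852016738884976640000, c(24,2) = 96538966652493066240000, c(24,3) = 159539850276066860544000, c(24,4) = 157375898285941510732800.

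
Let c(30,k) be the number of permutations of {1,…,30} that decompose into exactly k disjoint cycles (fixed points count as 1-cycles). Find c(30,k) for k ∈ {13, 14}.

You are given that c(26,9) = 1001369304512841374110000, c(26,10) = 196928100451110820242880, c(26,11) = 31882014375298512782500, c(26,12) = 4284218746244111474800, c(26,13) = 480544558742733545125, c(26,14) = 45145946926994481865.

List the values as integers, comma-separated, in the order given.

796974693974455191377937300, 88776380550648116217781890

[27] T[27,10]:26*196928100451110820242880+1001369304512841374110000=6121499916241722700424880 · T[27,11]:26*31882014375298512782500+196928100451110820242880=1025860474208872152587880 · T[27,12]:26*4284218746244111474800+31882014375298512782500=143271701777645411127300 · T[27,13]:26*480544558742733545125+4284218746244111474800=16778377273555183648050 · T[27,14]:26*45145946926994481865+480544558742733545125=1654339178844590073615
[28] T[28,11]:27*1025860474208872152587880+6121499916241722700424880=33819732719881270820297640 · T[28,12]:27*143271701777645411127300+1025860474208872152587880=4894196422205298253024980 · T[28,13]:27*16778377273555183648050+143271701777645411127300=596287888163635369624650 · T[28,14]:27*1654339178844590073615+16778377273555183648050=61445535102359115635655
[29] T[29,12]:28*4894196422205298253024980+33819732719881270820297640=170857232541629621904997080 · T[29,13]:28*596287888163635369624650+4894196422205298253024980=21590257290787088602515180 · T[29,14]:28*61445535102359115635655+596287888163635369624650=2316762871029690607422990
[30] T[30,13]:29*21590257290787088602515180+170857232541629621904997080=796974693974455191377937300 · T[30,14]:29*2316762871029690607422990+21590257290787088602515180=88776380550648116217781890
Read c(30,13) = 796974693974455191377937300, c(30,14) = 88776380550648116217781890.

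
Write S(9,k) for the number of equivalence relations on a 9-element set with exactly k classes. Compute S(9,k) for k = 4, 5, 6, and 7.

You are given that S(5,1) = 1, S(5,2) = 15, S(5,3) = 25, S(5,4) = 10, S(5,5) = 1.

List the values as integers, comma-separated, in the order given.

7770, 6951, 2646, 462

i=6: T(6,1)=0+1·1=1 | T(6,2)=1+2·15=31 | T(6,3)=15+3·25=90 | T(6,4)=25+4·10=65 | T(6,5)=10+5·1=15 | T(6,6)=1+6·0=1
i=7: T(7,2)=1+2·31=63 | T(7,3)=31+3·90=301 | T(7,4)=90+4·65=350 | T(7,5)=65+5·15=140 | T(7,6)=15+6·1=21 | T(7,7)=1+7·0=1
i=8: T(8,3)=63+3·301=966 | T(8,4)=301+4·350=1701 | T(8,5)=350+5·140=1050 | T(8,6)=140+6·21=266 | T(8,7)=21+7·1=28
i=9: T(9,4)=966+4·1701=7770 | T(9,5)=1701+5·1050=6951 | T(9,6)=1050+6·266=2646 | T(9,7)=266+7·28=462
Read S(9,4) = 7770, S(9,5) = 6951, S(9,6) = 2646, S(9,7) = 462.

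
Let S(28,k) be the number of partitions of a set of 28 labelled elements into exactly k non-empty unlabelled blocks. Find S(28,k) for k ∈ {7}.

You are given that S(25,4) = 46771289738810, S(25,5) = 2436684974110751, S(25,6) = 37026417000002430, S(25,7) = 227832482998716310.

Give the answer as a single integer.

i=26: T(26,5)=46771289738810+5·2436684974110751=12230196160292565 | T(26,6)=2436684974110751+6·37026417000002430=224595186974125331 | T(26,7)=37026417000002430+7·227832482998716310=1631853797991016600
i=27: T(27,6)=12230196160292565+6·224595186974125331=1359801318005044551 | T(27,7)=224595186974125331+7·1631853797991016600=11647571772911241531
i=28: T(28,7)=1359801318005044551+7·11647571772911241531=82892803728383735268
Read S(28,7) = 82892803728383735268.

82892803728383735268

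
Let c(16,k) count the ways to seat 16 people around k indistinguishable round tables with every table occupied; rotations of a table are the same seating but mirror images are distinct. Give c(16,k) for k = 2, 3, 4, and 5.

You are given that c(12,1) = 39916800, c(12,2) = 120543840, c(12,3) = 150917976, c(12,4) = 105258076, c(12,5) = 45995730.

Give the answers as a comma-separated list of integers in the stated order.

row 13: T[13][1]=12·39916800+0=479001600  T[13][2]=12·120543840+39916800=1486442880  T[13][3]=12·150917976+120543840=1931559552  T[13][4]=12·105258076+150917976=1414014888  T[13][5]=12·45995730+105258076=657206836
row 14: T[14][1]=13·479001600+0=6227020800  T[14][2]=13·1486442880+479001600=19802759040  T[14][3]=13·1931559552+1486442880=26596717056  T[14][4]=13·1414014888+1931559552=20313753096  T[14][5]=13·657206836+1414014888=9957703756
row 15: T[15][1]=14·6227020800+0=87178291200  T[15][2]=14·19802759040+6227020800=283465647360  T[15][3]=14·26596717056+19802759040=392156797824  T[15][4]=14·20313753096+26596717056=310989260400  T[15][5]=14·9957703756+20313753096=159721605680
row 16: T[16][2]=15·283465647360+87178291200=4339163001600  T[16][3]=15·392156797824+283465647360=6165817614720  T[16][4]=15·310989260400+392156797824=5056995703824  T[16][5]=15·159721605680+310989260400=2706813345600
Read c(16,2) = 4339163001600, c(16,3) = 6165817614720, c(16,4) = 5056995703824, c(16,5) = 2706813345600.

4339163001600, 6165817614720, 5056995703824, 2706813345600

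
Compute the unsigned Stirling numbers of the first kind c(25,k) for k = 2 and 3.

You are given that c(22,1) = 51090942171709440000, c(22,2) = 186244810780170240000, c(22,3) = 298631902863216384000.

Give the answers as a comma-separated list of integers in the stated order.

[23] T[23,1]:22*51090942171709440000+0=1124000727777607680000 · T[23,2]:22*186244810780170240000+51090942171709440000=4148476779335454720000 · T[23,3]:22*298631902863216384000+186244810780170240000=6756146673770930688000
[24] T[24,1]:23*1124000727777607680000+0=25852016738884976640000 · T[24,2]:23*4148476779335454720000+1124000727777607680000=96538966652493066240000 · T[24,3]:23*6756146673770930688000+4148476779335454720000=159539850276066860544000
[25] T[25,2]:24*96538966652493066240000+25852016738884976640000=2342787216398718566400000 · T[25,3]:24*159539850276066860544000+96538966652493066240000=3925495373278097719296000
Read c(25,2) = 2342787216398718566400000, c(25,3) = 3925495373278097719296000.

2342787216398718566400000, 3925495373278097719296000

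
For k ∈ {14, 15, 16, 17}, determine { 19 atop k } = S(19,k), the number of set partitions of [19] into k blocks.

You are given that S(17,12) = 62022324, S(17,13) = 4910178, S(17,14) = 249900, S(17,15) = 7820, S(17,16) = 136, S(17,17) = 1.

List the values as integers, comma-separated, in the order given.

[18] T[18,13]:13*4910178+62022324=125854638 · T[18,14]:14*249900+4910178=8408778 · T[18,15]:15*7820+249900=367200 · T[18,16]:16*136+7820=9996 · T[18,17]:17*1+136=153
[19] T[19,14]:14*8408778+125854638=243577530 · T[19,15]:15*367200+8408778=13916778 · T[19,16]:16*9996+367200=527136 · T[19,17]:17*153+9996=12597
Read S(19,14) = 243577530, S(19,15) = 13916778, S(19,16) = 527136, S(19,17) = 12597.

243577530, 13916778, 527136, 12597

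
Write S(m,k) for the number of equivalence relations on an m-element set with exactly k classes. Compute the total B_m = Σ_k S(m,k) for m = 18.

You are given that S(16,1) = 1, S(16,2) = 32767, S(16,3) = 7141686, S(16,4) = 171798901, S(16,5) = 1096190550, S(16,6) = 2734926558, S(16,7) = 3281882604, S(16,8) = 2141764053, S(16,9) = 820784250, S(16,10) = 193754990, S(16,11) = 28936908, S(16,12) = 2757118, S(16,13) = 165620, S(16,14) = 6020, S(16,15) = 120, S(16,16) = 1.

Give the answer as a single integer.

682076806159

[17] T[17,1]:1*1+0=1 · T[17,2]:2*32767+1=65535 · T[17,3]:3*7141686+32767=21457825 · T[17,4]:4*171798901+7141686=694337290 · T[17,5]:5*1096190550+171798901=5652751651 · T[17,6]:6*2734926558+1096190550=17505749898 · T[17,7]:7*3281882604+2734926558=25708104786 · T[17,8]:8*2141764053+3281882604=20415995028 · T[17,9]:9*820784250+2141764053=9528822303 · T[17,10]:10*193754990+820784250=2758334150 · T[17,11]:11*28936908+193754990=512060978 · T[17,12]:12*2757118+28936908=62022324 · T[17,13]:13*165620+2757118=4910178 · T[17,14]:14*6020+165620=249900 · T[17,15]:15*120+6020=7820 · T[17,16]:16*1+120=136 · T[17,17]:17*0+1=1
[18] T[18,1]:1*1+0=1 · T[18,2]:2*65535+1=131071 · T[18,3]:3*21457825+65535=64439010 · T[18,4]:4*694337290+21457825=2798806985 · T[18,5]:5*5652751651+694337290=28958095545 · T[18,6]:6*17505749898+5652751651=110687251039 · T[18,7]:7*25708104786+17505749898=197462483400 · T[18,8]:8*20415995028+25708104786=189036065010 · T[18,9]:9*9528822303+20415995028=106175395755 · T[18,10]:10*2758334150+9528822303=37112163803 · T[18,11]:11*512060978+2758334150=8391004908 · T[18,12]:12*62022324+512060978=1256328866 · T[18,13]:13*4910178+62022324=125854638 · T[18,14]:14*249900+4910178=8408778 · T[18,15]:15*7820+249900=367200 · T[18,16]:16*136+7820=9996 · T[18,17]:17*1+136=153 · T[18,18]:18*0+1=1
B_18 = ΣS(18,k) = 1+131071+64439010+2798806985+28958095545+110687251039+197462483400+189036065010+106175395755+37112163803+8391004908+1256328866+125854638+8408778+367200+9996+153+1 = 682076806159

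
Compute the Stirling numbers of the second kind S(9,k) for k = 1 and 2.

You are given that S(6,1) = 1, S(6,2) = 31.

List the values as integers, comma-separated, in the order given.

row 7: T[7][1]=1·1+0=1  T[7][2]=2·31+1=63
row 8: T[8][1]=1·1+0=1  T[8][2]=2·63+1=127
row 9: T[9][1]=1·1+0=1  T[9][2]=2·127+1=255
Read S(9,1) = 1, S(9,2) = 255.

1, 255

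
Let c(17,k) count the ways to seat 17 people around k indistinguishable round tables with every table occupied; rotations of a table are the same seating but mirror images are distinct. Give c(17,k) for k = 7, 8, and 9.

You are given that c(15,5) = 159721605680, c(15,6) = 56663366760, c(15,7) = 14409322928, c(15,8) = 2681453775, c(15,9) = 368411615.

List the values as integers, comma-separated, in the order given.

i=16: T(16,6)=159721605680+15·56663366760=1009672107080 | T(16,7)=56663366760+15·14409322928=272803210680 | T(16,8)=14409322928+15·2681453775=54631129553 | T(16,9)=2681453775+15·368411615=8207628000
i=17: T(17,7)=1009672107080+16·272803210680=5374523477960 | T(17,8)=272803210680+16·54631129553=1146901283528 | T(17,9)=54631129553+16·8207628000=185953177553
Read c(17,7) = 5374523477960, c(17,8) = 1146901283528, c(17,9) = 185953177553.

5374523477960, 1146901283528, 185953177553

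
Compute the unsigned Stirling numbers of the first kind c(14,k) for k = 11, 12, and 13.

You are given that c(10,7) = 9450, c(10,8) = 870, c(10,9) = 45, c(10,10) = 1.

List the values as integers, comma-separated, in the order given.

@11  (11,8):870·10+9450→18150, (11,9):45·10+870→1320, (11,10):1·10+45→55, (11,11):0·10+1→1
@12  (12,9):1320·11+18150→32670, (12,10):55·11+1320→1925, (12,11):1·11+55→66, (12,12):0·11+1→1
@13  (13,10):1925·12+32670→55770, (13,11):66·12+1925→2717, (13,12):1·12+66→78, (13,13):0·12+1→1
@14  (14,11):2717·13+55770→91091, (14,12):78·13+2717→3731, (14,13):1·13+78→91
Read c(14,11) = 91091, c(14,12) = 3731, c(14,13) = 91.

91091, 3731, 91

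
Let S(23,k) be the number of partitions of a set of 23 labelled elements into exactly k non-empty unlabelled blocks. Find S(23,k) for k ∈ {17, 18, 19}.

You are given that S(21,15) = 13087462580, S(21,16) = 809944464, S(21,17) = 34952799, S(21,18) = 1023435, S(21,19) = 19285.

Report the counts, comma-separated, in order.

49916988803, 2364885369, 79781779

i=22: T(22,16)=13087462580+16·809944464=26046574004 | T(22,17)=809944464+17·34952799=1404142047 | T(22,18)=34952799+18·1023435=53374629 | T(22,19)=1023435+19·19285=1389850
i=23: T(23,17)=26046574004+17·1404142047=49916988803 | T(23,18)=1404142047+18·53374629=2364885369 | T(23,19)=53374629+19·1389850=79781779
Read S(23,17) = 49916988803, S(23,18) = 2364885369, S(23,19) = 79781779.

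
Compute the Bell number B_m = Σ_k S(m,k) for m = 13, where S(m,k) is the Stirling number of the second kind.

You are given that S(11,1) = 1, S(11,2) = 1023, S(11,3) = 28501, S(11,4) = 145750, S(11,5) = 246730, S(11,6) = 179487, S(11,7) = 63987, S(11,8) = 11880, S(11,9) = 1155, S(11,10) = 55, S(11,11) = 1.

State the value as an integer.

27644437

row 12: T[12][1]=1·1+0=1  T[12][2]=2·1023+1=2047  T[12][3]=3·28501+1023=86526  T[12][4]=4·145750+28501=611501  T[12][5]=5·246730+145750=1379400  T[12][6]=6·179487+246730=1323652  T[12][7]=7·63987+179487=627396  T[12][8]=8·11880+63987=159027  T[12][9]=9·1155+11880=22275  T[12][10]=10·55+1155=1705  T[12][11]=11·1+55=66  T[12][12]=12·0+1=1
row 13: T[13][1]=1·1+0=1  T[13][2]=2·2047+1=4095  T[13][3]=3·86526+2047=261625  T[13][4]=4·611501+86526=2532530  T[13][5]=5·1379400+611501=7508501  T[13][6]=6·1323652+1379400=9321312  T[13][7]=7·627396+1323652=5715424  T[13][8]=8·159027+627396=1899612  T[13][9]=9·22275+159027=359502  T[13][10]=10·1705+22275=39325  T[13][11]=11·66+1705=2431  T[13][12]=12·1+66=78  T[13][13]=13·0+1=1
B_13 = ΣS(13,k) = 1+4095+261625+2532530+7508501+9321312+5715424+1899612+359502+39325+2431+78+1 = 27644437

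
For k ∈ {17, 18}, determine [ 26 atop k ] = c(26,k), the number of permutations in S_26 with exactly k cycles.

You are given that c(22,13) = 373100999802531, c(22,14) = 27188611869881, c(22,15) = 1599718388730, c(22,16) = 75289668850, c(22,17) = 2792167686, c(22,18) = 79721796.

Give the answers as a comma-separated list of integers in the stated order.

i=23: T(23,14)=373100999802531+22·27188611869881=971250460939913 | T(23,15)=27188611869881+22·1599718388730=62382416421941 | T(23,16)=1599718388730+22·75289668850=3256091103430 | T(23,17)=75289668850+22·2792167686=136717357942 | T(23,18)=2792167686+22·79721796=4546047198
i=24: T(24,15)=971250460939913+23·62382416421941=2406046038644556 | T(24,16)=62382416421941+23·3256091103430=137272511800831 | T(24,17)=3256091103430+23·136717357942=6400590336096 | T(24,18)=136717357942+23·4546047198=241276443496
i=25: T(25,16)=2406046038644556+24·137272511800831=5700586321864500 | T(25,17)=137272511800831+24·6400590336096=290886679867135 | T(25,18)=6400590336096+24·241276443496=12191224980000
i=26: T(26,17)=5700586321864500+25·290886679867135=12972753318542875 | T(26,18)=290886679867135+25·12191224980000=595667304367135
Read c(26,17) = 12972753318542875, c(26,18) = 595667304367135.

12972753318542875, 595667304367135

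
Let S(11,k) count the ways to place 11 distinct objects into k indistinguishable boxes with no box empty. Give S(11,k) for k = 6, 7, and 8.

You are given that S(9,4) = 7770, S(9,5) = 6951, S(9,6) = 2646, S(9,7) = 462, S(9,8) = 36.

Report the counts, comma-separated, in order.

179487, 63987, 11880

[10] T[10,5]:5*6951+7770=42525 · T[10,6]:6*2646+6951=22827 · T[10,7]:7*462+2646=5880 · T[10,8]:8*36+462=750
[11] T[11,6]:6*22827+42525=179487 · T[11,7]:7*5880+22827=63987 · T[11,8]:8*750+5880=11880
Read S(11,6) = 179487, S(11,7) = 63987, S(11,8) = 11880.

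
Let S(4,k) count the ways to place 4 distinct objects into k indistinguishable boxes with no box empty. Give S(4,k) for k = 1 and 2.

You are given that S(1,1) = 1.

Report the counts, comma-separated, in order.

row 2: T[2][1]=1·1+0=1  T[2][2]=2·0+1=1
row 3: T[3][1]=1·1+0=1  T[3][2]=2·1+1=3
row 4: T[4][1]=1·1+0=1  T[4][2]=2·3+1=7
Read S(4,1) = 1, S(4,2) = 7.

1, 7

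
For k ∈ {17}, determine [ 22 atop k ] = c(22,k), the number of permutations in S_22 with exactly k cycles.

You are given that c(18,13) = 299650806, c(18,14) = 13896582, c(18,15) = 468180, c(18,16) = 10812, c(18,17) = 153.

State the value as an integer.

@19  (19,14):13896582·18+299650806→549789282, (19,15):468180·18+13896582→22323822, (19,16):10812·18+468180→662796, (19,17):153·18+10812→13566
@20  (20,15):22323822·19+549789282→973941900, (20,16):662796·19+22323822→34916946, (20,17):13566·19+662796→920550
@21  (21,16):34916946·20+973941900→1672280820, (21,17):920550·20+34916946→53327946
@22  (22,17):53327946·21+1672280820→2792167686
Read c(22,17) = 2792167686.

2792167686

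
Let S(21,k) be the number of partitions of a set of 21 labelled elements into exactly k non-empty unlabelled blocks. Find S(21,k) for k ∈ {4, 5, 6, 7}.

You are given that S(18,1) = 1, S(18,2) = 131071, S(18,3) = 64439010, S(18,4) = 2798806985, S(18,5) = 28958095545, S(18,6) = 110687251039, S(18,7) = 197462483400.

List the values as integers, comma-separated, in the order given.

181509070050, 3791262568401, 26585679462804, 82310957214948

@19  (19,2):131071·2+1→262143, (19,3):64439010·3+131071→193448101, (19,4):2798806985·4+64439010→11259666950, (19,5):28958095545·5+2798806985→147589284710, (19,6):110687251039·6+28958095545→693081601779, (19,7):197462483400·7+110687251039→1492924634839
@20  (20,3):193448101·3+262143→580606446, (20,4):11259666950·4+193448101→45232115901, (20,5):147589284710·5+11259666950→749206090500, (20,6):693081601779·6+147589284710→4306078895384, (20,7):1492924634839·7+693081601779→11143554045652
@21  (21,4):45232115901·4+580606446→181509070050, (21,5):749206090500·5+45232115901→3791262568401, (21,6):4306078895384·6+749206090500→26585679462804, (21,7):11143554045652·7+4306078895384→82310957214948
Read S(21,4) = 181509070050, S(21,5) = 3791262568401, S(21,6) = 26585679462804, S(21,7) = 82310957214948.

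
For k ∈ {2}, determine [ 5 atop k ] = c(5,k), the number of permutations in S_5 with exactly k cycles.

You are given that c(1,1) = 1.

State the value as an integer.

50

[2] T[2,1]:1*1+0=1 · T[2,2]:1*0+1=1
[3] T[3,1]:2*1+0=2 · T[3,2]:2*1+1=3
[4] T[4,1]:3*2+0=6 · T[4,2]:3*3+2=11
[5] T[5,2]:4*11+6=50
Read c(5,2) = 50.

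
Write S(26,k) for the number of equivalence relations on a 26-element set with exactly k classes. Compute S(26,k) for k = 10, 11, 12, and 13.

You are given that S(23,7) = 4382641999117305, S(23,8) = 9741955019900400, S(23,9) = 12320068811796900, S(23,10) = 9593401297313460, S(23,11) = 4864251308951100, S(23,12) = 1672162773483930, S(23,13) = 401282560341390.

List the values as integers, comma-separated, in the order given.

13199555372846848005, 10029078340998476760, 5149507353856958820, 1850568574253550060

row 24: T[24][8]=8·9741955019900400+4382641999117305=82318282158320505  T[24][9]=9·12320068811796900+9741955019900400=120622574326072500  T[24][10]=10·9593401297313460+12320068811796900=108254081784931500  T[24][11]=11·4864251308951100+9593401297313460=63100165695775560  T[24][12]=12·1672162773483930+4864251308951100=24930204590758260  T[24][13]=13·401282560341390+1672162773483930=6888836057922000
row 25: T[25][9]=9·120622574326072500+82318282158320505=1167921451092973005  T[25][10]=10·108254081784931500+120622574326072500=1203163392175387500  T[25][11]=11·63100165695775560+108254081784931500=802355904438462660  T[25][12]=12·24930204590758260+63100165695775560=362262620784874680  T[25][13]=13·6888836057922000+24930204590758260=114485073343744260
row 26: T[26][10]=10·1203163392175387500+1167921451092973005=13199555372846848005  T[26][11]=11·802355904438462660+1203163392175387500=10029078340998476760  T[26][12]=12·362262620784874680+802355904438462660=5149507353856958820  T[26][13]=13·114485073343744260+362262620784874680=1850568574253550060
Read S(26,10) = 13199555372846848005, S(26,11) = 10029078340998476760, S(26,12) = 5149507353856958820, S(26,13) = 1850568574253550060.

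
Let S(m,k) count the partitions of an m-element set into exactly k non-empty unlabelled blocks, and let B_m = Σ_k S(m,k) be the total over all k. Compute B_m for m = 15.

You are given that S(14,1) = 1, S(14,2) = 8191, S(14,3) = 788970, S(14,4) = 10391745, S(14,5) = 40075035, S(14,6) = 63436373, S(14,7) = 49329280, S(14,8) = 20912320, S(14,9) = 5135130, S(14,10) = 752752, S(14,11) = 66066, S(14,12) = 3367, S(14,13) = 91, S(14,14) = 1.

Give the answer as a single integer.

1382958545

@15  (15,1):1·1+0→1, (15,2):8191·2+1→16383, (15,3):788970·3+8191→2375101, (15,4):10391745·4+788970→42355950, (15,5):40075035·5+10391745→210766920, (15,6):63436373·6+40075035→420693273, (15,7):49329280·7+63436373→408741333, (15,8):20912320·8+49329280→216627840, (15,9):5135130·9+20912320→67128490, (15,10):752752·10+5135130→12662650, (15,11):66066·11+752752→1479478, (15,12):3367·12+66066→106470, (15,13):91·13+3367→4550, (15,14):1·14+91→105, (15,15):0·15+1→1
B_15 = ΣS(15,k) = 1+16383+2375101+42355950+210766920+420693273+408741333+216627840+67128490+12662650+1479478+106470+4550+105+1 = 1382958545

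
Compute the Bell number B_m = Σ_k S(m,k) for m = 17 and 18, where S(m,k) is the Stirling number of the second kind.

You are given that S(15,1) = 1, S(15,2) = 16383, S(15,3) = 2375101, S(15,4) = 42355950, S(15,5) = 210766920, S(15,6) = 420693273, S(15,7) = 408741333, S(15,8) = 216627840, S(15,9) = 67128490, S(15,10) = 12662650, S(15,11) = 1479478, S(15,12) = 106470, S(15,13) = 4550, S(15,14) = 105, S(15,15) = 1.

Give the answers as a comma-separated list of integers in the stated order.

[16] T[16,1]:1*1+0=1 · T[16,2]:2*16383+1=32767 · T[16,3]:3*2375101+16383=7141686 · T[16,4]:4*42355950+2375101=171798901 · T[16,5]:5*210766920+42355950=1096190550 · T[16,6]:6*420693273+210766920=2734926558 · T[16,7]:7*408741333+420693273=3281882604 · T[16,8]:8*216627840+408741333=2141764053 · T[16,9]:9*67128490+216627840=820784250 · T[16,10]:10*12662650+67128490=193754990 · T[16,11]:11*1479478+12662650=28936908 · T[16,12]:12*106470+1479478=2757118 · T[16,13]:13*4550+106470=165620 · T[16,14]:14*105+4550=6020 · T[16,15]:15*1+105=120 · T[16,16]:16*0+1=1
[17] T[17,1]:1*1+0=1 · T[17,2]:2*32767+1=65535 · T[17,3]:3*7141686+32767=21457825 · T[17,4]:4*171798901+7141686=694337290 · T[17,5]:5*1096190550+171798901=5652751651 · T[17,6]:6*2734926558+1096190550=17505749898 · T[17,7]:7*3281882604+2734926558=25708104786 · T[17,8]:8*2141764053+3281882604=20415995028 · T[17,9]:9*820784250+2141764053=9528822303 · T[17,10]:10*193754990+820784250=2758334150 · T[17,11]:11*28936908+193754990=512060978 · T[17,12]:12*2757118+28936908=62022324 · T[17,13]:13*165620+2757118=4910178 · T[17,14]:14*6020+165620=249900 · T[17,15]:15*120+6020=7820 · T[17,16]:16*1+120=136 · T[17,17]:17*0+1=1
[18] T[18,1]:1*1+0=1 · T[18,2]:2*65535+1=131071 · T[18,3]:3*21457825+65535=64439010 · T[18,4]:4*694337290+21457825=2798806985 · T[18,5]:5*5652751651+694337290=28958095545 · T[18,6]:6*17505749898+5652751651=110687251039 · T[18,7]:7*25708104786+17505749898=197462483400 · T[18,8]:8*20415995028+25708104786=189036065010 · T[18,9]:9*9528822303+20415995028=106175395755 · T[18,10]:10*2758334150+9528822303=37112163803 · T[18,11]:11*512060978+2758334150=8391004908 · T[18,12]:12*62022324+512060978=1256328866 · T[18,13]:13*4910178+62022324=125854638 · T[18,14]:14*249900+4910178=8408778 · T[18,15]:15*7820+249900=367200 · T[18,16]:16*136+7820=9996 · T[18,17]:17*1+136=153 · T[18,18]:18*0+1=1
B_17 = ΣS(17,k) = 1+65535+21457825+694337290+5652751651+17505749898+25708104786+20415995028+9528822303+2758334150+512060978+62022324+4910178+249900+7820+136+1 = 82864869804
B_18 = ΣS(18,k) = 1+131071+64439010+2798806985+28958095545+110687251039+197462483400+189036065010+106175395755+37112163803+8391004908+1256328866+125854638+8408778+367200+9996+153+1 = 682076806159

82864869804, 682076806159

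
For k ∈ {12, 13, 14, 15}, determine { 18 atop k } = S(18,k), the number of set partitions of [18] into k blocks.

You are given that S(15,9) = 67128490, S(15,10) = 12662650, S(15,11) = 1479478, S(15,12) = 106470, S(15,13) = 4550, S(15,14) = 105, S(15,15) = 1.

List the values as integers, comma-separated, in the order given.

1256328866, 125854638, 8408778, 367200

row 16: T[16][10]=10·12662650+67128490=193754990  T[16][11]=11·1479478+12662650=28936908  T[16][12]=12·106470+1479478=2757118  T[16][13]=13·4550+106470=165620  T[16][14]=14·105+4550=6020  T[16][15]=15·1+105=120
row 17: T[17][11]=11·28936908+193754990=512060978  T[17][12]=12·2757118+28936908=62022324  T[17][13]=13·165620+2757118=4910178  T[17][14]=14·6020+165620=249900  T[17][15]=15·120+6020=7820
row 18: T[18][12]=12·62022324+512060978=1256328866  T[18][13]=13·4910178+62022324=125854638  T[18][14]=14·249900+4910178=8408778  T[18][15]=15·7820+249900=367200
Read S(18,12) = 1256328866, S(18,13) = 125854638, S(18,14) = 8408778, S(18,15) = 367200.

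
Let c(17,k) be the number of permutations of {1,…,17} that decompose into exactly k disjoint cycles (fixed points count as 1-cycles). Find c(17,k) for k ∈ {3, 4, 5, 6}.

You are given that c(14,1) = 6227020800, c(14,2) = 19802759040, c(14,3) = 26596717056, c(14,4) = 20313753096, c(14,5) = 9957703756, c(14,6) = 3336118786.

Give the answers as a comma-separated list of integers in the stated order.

102992244837120, 87077748875904, 48366009233424, 18861567058880

row 15: T[15][1]=14·6227020800+0=87178291200  T[15][2]=14·19802759040+6227020800=283465647360  T[15][3]=14·26596717056+19802759040=392156797824  T[15][4]=14·20313753096+26596717056=310989260400  T[15][5]=14·9957703756+20313753096=159721605680  T[15][6]=14·3336118786+9957703756=56663366760
row 16: T[16][2]=15·283465647360+87178291200=4339163001600  T[16][3]=15·392156797824+283465647360=6165817614720  T[16][4]=15·310989260400+392156797824=5056995703824  T[16][5]=15·159721605680+310989260400=2706813345600  T[16][6]=15·56663366760+159721605680=1009672107080
row 17: T[17][3]=16·6165817614720+4339163001600=102992244837120  T[17][4]=16·5056995703824+6165817614720=87077748875904  T[17][5]=16·2706813345600+5056995703824=48366009233424  T[17][6]=16·1009672107080+2706813345600=18861567058880
Read c(17,3) = 102992244837120, c(17,4) = 87077748875904, c(17,5) = 48366009233424, c(17,6) = 18861567058880.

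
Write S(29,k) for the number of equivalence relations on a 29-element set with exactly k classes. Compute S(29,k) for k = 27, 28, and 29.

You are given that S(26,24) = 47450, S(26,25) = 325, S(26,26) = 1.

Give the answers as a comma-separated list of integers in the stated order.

74907, 406, 1

[27] T[27,25]:25*325+47450=55575 · T[27,26]:26*1+325=351 · T[27,27]:27*0+1=1
[28] T[28,26]:26*351+55575=64701 · T[28,27]:27*1+351=378 · T[28,28]:28*0+1=1
[29] T[29,27]:27*378+64701=74907 · T[29,28]:28*1+378=406 · T[29,29]:29*0+1=1
Read S(29,27) = 74907, S(29,28) = 406, S(29,29) = 1.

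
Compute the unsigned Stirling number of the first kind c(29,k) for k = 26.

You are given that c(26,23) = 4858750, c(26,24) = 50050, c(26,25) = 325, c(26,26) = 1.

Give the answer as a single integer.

i=27: T(27,24)=4858750+26·50050=6160050 | T(27,25)=50050+26·325=58500 | T(27,26)=325+26·1=351
i=28: T(28,25)=6160050+27·58500=7739550 | T(28,26)=58500+27·351=67977
i=29: T(29,26)=7739550+28·67977=9642906
Read c(29,26) = 9642906.

9642906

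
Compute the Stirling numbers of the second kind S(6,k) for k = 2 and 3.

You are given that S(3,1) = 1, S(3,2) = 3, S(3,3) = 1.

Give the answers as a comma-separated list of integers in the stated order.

31, 90

row 4: T[4][1]=1·1+0=1  T[4][2]=2·3+1=7  T[4][3]=3·1+3=6
row 5: T[5][1]=1·1+0=1  T[5][2]=2·7+1=15  T[5][3]=3·6+7=25
row 6: T[6][2]=2·15+1=31  T[6][3]=3·25+15=90
Read S(6,2) = 31, S(6,3) = 90.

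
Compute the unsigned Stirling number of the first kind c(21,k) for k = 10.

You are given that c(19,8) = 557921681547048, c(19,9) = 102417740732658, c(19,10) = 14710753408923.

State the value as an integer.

i=20: T(20,9)=557921681547048+19·102417740732658=2503858755467550 | T(20,10)=102417740732658+19·14710753408923=381922055502195
i=21: T(21,10)=2503858755467550+20·381922055502195=10142299865511450
Read c(21,10) = 10142299865511450.

10142299865511450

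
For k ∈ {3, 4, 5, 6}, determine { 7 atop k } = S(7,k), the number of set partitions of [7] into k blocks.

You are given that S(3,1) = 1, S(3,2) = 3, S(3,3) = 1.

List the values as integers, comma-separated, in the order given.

row 4: T[4][1]=1·1+0=1  T[4][2]=2·3+1=7  T[4][3]=3·1+3=6  T[4][4]=4·0+1=1
row 5: T[5][1]=1·1+0=1  T[5][2]=2·7+1=15  T[5][3]=3·6+7=25  T[5][4]=4·1+6=10  T[5][5]=5·0+1=1
row 6: T[6][2]=2·15+1=31  T[6][3]=3·25+15=90  T[6][4]=4·10+25=65  T[6][5]=5·1+10=15  T[6][6]=6·0+1=1
row 7: T[7][3]=3·90+31=301  T[7][4]=4·65+90=350  T[7][5]=5·15+65=140  T[7][6]=6·1+15=21
Read S(7,3) = 301, S(7,4) = 350, S(7,5) = 140, S(7,6) = 21.

301, 350, 140, 21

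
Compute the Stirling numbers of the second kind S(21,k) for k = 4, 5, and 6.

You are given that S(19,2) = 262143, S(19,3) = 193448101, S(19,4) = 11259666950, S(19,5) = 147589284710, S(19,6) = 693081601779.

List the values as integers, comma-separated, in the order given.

i=20: T(20,3)=262143+3·193448101=580606446 | T(20,4)=193448101+4·11259666950=45232115901 | T(20,5)=11259666950+5·147589284710=749206090500 | T(20,6)=147589284710+6·693081601779=4306078895384
i=21: T(21,4)=580606446+4·45232115901=181509070050 | T(21,5)=45232115901+5·749206090500=3791262568401 | T(21,6)=749206090500+6·4306078895384=26585679462804
Read S(21,4) = 181509070050, S(21,5) = 3791262568401, S(21,6) = 26585679462804.

181509070050, 3791262568401, 26585679462804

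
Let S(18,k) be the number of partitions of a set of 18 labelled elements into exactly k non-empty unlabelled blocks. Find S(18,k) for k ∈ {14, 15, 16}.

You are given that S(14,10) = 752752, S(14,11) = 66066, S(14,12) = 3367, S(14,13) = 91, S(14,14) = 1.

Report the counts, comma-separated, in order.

i=15: T(15,11)=752752+11·66066=1479478 | T(15,12)=66066+12·3367=106470 | T(15,13)=3367+13·91=4550 | T(15,14)=91+14·1=105 | T(15,15)=1+15·0=1
i=16: T(16,12)=1479478+12·106470=2757118 | T(16,13)=106470+13·4550=165620 | T(16,14)=4550+14·105=6020 | T(16,15)=105+15·1=120 | T(16,16)=1+16·0=1
i=17: T(17,13)=2757118+13·165620=4910178 | T(17,14)=165620+14·6020=249900 | T(17,15)=6020+15·120=7820 | T(17,16)=120+16·1=136
i=18: T(18,14)=4910178+14·249900=8408778 | T(18,15)=249900+15·7820=367200 | T(18,16)=7820+16·136=9996
Read S(18,14) = 8408778, S(18,15) = 367200, S(18,16) = 9996.

8408778, 367200, 9996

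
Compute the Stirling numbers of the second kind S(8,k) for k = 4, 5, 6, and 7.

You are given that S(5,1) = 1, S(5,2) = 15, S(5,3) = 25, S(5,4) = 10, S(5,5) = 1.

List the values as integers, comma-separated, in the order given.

row 6: T[6][2]=2·15+1=31  T[6][3]=3·25+15=90  T[6][4]=4·10+25=65  T[6][5]=5·1+10=15  T[6][6]=6·0+1=1
row 7: T[7][3]=3·90+31=301  T[7][4]=4·65+90=350  T[7][5]=5·15+65=140  T[7][6]=6·1+15=21  T[7][7]=7·0+1=1
row 8: T[8][4]=4·350+301=1701  T[8][5]=5·140+350=1050  T[8][6]=6·21+140=266  T[8][7]=7·1+21=28
Read S(8,4) = 1701, S(8,5) = 1050, S(8,6) = 266, S(8,7) = 28.

1701, 1050, 266, 28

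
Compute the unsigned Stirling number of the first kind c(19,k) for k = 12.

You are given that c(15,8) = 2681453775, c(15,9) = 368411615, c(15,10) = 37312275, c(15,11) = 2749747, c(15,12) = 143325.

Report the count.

[16] T[16,9]:15*368411615+2681453775=8207628000 · T[16,10]:15*37312275+368411615=928095740 · T[16,11]:15*2749747+37312275=78558480 · T[16,12]:15*143325+2749747=4899622
[17] T[17,10]:16*928095740+8207628000=23057159840 · T[17,11]:16*78558480+928095740=2185031420 · T[17,12]:16*4899622+78558480=156952432
[18] T[18,11]:17*2185031420+23057159840=60202693980 · T[18,12]:17*156952432+2185031420=4853222764
[19] T[19,12]:18*4853222764+60202693980=147560703732
Read c(19,12) = 147560703732.

147560703732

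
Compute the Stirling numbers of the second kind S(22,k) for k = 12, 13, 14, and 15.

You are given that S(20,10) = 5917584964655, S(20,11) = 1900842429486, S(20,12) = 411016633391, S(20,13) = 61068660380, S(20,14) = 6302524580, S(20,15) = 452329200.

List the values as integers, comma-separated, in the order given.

108823356051137, 22496861868481, 3295165281331, 345615943200

[21] T[21,11]:11*1900842429486+5917584964655=26826851689001 · T[21,12]:12*411016633391+1900842429486=6833042030178 · T[21,13]:13*61068660380+411016633391=1204909218331 · T[21,14]:14*6302524580+61068660380=149304004500 · T[21,15]:15*452329200+6302524580=13087462580
[22] T[22,12]:12*6833042030178+26826851689001=108823356051137 · T[22,13]:13*1204909218331+6833042030178=22496861868481 · T[22,14]:14*149304004500+1204909218331=3295165281331 · T[22,15]:15*13087462580+149304004500=345615943200
Read S(22,12) = 108823356051137, S(22,13) = 22496861868481, S(22,14) = 3295165281331, S(22,15) = 345615943200.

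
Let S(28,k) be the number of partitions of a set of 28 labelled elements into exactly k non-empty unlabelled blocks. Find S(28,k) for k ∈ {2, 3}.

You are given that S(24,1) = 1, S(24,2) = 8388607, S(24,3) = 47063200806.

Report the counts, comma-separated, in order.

i=25: T(25,1)=0+1·1=1 | T(25,2)=1+2·8388607=16777215 | T(25,3)=8388607+3·47063200806=141197991025
i=26: T(26,1)=0+1·1=1 | T(26,2)=1+2·16777215=33554431 | T(26,3)=16777215+3·141197991025=423610750290
i=27: T(27,1)=0+1·1=1 | T(27,2)=1+2·33554431=67108863 | T(27,3)=33554431+3·423610750290=1270865805301
i=28: T(28,2)=1+2·67108863=134217727 | T(28,3)=67108863+3·1270865805301=3812664524766
Read S(28,2) = 134217727, S(28,3) = 3812664524766.

134217727, 3812664524766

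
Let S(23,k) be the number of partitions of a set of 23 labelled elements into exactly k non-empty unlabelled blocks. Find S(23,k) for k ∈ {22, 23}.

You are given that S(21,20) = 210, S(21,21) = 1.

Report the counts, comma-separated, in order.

253, 1

row 22: T[22][21]=21·1+210=231  T[22][22]=22·0+1=1
row 23: T[23][22]=22·1+231=253  T[23][23]=23·0+1=1
Read S(23,22) = 253, S(23,23) = 1.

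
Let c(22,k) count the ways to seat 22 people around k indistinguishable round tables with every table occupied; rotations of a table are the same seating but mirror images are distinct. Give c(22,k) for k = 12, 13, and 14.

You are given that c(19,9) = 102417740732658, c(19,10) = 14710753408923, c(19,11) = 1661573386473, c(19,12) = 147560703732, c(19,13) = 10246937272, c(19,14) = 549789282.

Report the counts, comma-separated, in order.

4154823851430525, 373100999802531, 27188611869881

r20: T_20,10=19×14710753408923+102417740732658=381922055502195; T_20,11=19×1661573386473+14710753408923=46280647751910; T_20,12=19×147560703732+1661573386473=4465226757381; T_20,13=19×10246937272+147560703732=342252511900; T_20,14=19×549789282+10246937272=20692933630
r21: T_21,11=20×46280647751910+381922055502195=1307535010540395; T_21,12=20×4465226757381+46280647751910=135585182899530; T_21,13=20×342252511900+4465226757381=11310276995381; T_21,14=20×20692933630+342252511900=756111184500
r22: T_22,12=21×135585182899530+1307535010540395=4154823851430525; T_22,13=21×11310276995381+135585182899530=373100999802531; T_22,14=21×756111184500+11310276995381=27188611869881
Read c(22,12) = 4154823851430525, c(22,13) = 373100999802531, c(22,14) = 27188611869881.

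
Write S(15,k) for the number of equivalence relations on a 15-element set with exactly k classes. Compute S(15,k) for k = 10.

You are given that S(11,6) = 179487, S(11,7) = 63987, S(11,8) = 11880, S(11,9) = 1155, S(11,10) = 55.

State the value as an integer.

r12: T_12,7=7×63987+179487=627396; T_12,8=8×11880+63987=159027; T_12,9=9×1155+11880=22275; T_12,10=10×55+1155=1705
r13: T_13,8=8×159027+627396=1899612; T_13,9=9×22275+159027=359502; T_13,10=10×1705+22275=39325
r14: T_14,9=9×359502+1899612=5135130; T_14,10=10×39325+359502=752752
r15: T_15,10=10×752752+5135130=12662650
Read S(15,10) = 12662650.

12662650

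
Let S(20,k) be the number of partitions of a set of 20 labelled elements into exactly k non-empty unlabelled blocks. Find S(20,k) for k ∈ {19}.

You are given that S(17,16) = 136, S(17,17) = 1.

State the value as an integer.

[18] T[18,17]:17*1+136=153 · T[18,18]:18*0+1=1
[19] T[19,18]:18*1+153=171 · T[19,19]:19*0+1=1
[20] T[20,19]:19*1+171=190
Read S(20,19) = 190.

190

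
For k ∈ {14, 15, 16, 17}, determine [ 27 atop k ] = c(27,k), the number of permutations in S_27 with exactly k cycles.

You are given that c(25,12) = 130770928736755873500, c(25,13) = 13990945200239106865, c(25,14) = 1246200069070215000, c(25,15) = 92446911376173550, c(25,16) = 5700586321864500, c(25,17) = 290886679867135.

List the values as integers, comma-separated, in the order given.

1654339178844590073615, 137637641117332879365, 9666373658466991050, 572253155704900800

row 26: T[26][13]=25·13990945200239106865+130770928736755873500=480544558742733545125  T[26][14]=25·1246200069070215000+13990945200239106865=45145946926994481865  T[26][15]=25·92446911376173550+1246200069070215000=3557372853474553750  T[26][16]=25·5700586321864500+92446911376173550=234961569422786050  T[26][17]=25·290886679867135+5700586321864500=12972753318542875
row 27: T[27][14]=26·45145946926994481865+480544558742733545125=1654339178844590073615  T[27][15]=26·3557372853474553750+45145946926994481865=137637641117332879365  T[27][16]=26·234961569422786050+3557372853474553750=9666373658466991050  T[27][17]=26·12972753318542875+234961569422786050=572253155704900800
Read c(27,14) = 1654339178844590073615, c(27,15) = 137637641117332879365, c(27,16) = 9666373658466991050, c(27,17) = 572253155704900800.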